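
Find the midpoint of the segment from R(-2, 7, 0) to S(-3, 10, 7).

M = ((x₁+x₂)/2, (y₁+y₂)/2, (z₁+z₂)/2)
  = ((-2 - 3)/2, (7 + 10)/2, (0 + 7)/2)
  = (-5/2, 17/2, 7/2)
  = (-2.5, 8.5, 3.5)

(-2.5, 8.5, 3.5)


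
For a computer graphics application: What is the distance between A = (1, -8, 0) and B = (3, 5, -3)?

d = √[(x₂-x₁)² + (y₂-y₁)² + (z₂-z₁)²]
  = √[2² + 13² + (-3)²]
  = √[4 + 169 + 9]
  = √182
  ≈ 13.49

13.49


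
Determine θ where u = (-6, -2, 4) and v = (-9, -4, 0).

u·v = (-6)·(-9) + (-2)·(-4) + 4·0 = 54 + 8 + 0 = 62
|u| = √((-6)² + (-2)² + 4²) = √56 ≈ 7.483
|v| = √((-9)² + (-4)² + 0²) = √97 ≈ 9.849
cos θ = (u·v)/(|u||v|) = 62/(7.483·9.849) ≈ 0.8412
θ = arccos(0.8412) ≈ 32.73°

32.73°


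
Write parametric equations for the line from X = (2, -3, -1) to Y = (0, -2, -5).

Direction vector d = Y - X = (0 - 2, -2 + 3, -5 + 1) = (-2, 1, -4)
Parametric form r = X + t·d:
x = 2 - 2t, y = -3 + t, z = -1 - 4t

x = 2 - 2t, y = -3 + t, z = -1 - 4t


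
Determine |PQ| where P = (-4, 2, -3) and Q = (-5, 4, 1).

d = √[(x₂-x₁)² + (y₂-y₁)² + (z₂-z₁)²]
  = √[(-1)² + 2² + 4²]
  = √[1 + 4 + 16]
  = √21
  ≈ 4.583

4.583


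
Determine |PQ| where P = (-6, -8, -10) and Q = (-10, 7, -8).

d = √[(x₂-x₁)² + (y₂-y₁)² + (z₂-z₁)²]
  = √[(-4)² + 15² + 2²]
  = √[16 + 225 + 4]
  = √245
  ≈ 15.65

15.65


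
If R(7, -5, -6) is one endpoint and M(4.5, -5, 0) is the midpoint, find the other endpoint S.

S = 2M - R
  = (2·4.5 - 7, 2·(-5) - (-5), 2·0 - (-6))
  = (9 - 7, -10 + 5, 0 + 6)
  = (2, -5, 6)

(2, -5, 6)


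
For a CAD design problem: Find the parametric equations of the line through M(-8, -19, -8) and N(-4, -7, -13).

Direction vector d = N - M = (-4 + 8, -7 + 19, -13 + 8) = (4, 12, -5)
Parametric form r = M + t·d:
x = -8 + 4t, y = -19 + 12t, z = -8 - 5t

x = -8 + 4t, y = -19 + 12t, z = -8 - 5t


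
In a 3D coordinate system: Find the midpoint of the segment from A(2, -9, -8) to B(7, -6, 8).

M = ((x₁+x₂)/2, (y₁+y₂)/2, (z₁+z₂)/2)
  = ((2 + 7)/2, (-9 - 6)/2, (-8 + 8)/2)
  = (9/2, -15/2, 0/2)
  = (4.5, -7.5, 0)

(4.5, -7.5, 0)


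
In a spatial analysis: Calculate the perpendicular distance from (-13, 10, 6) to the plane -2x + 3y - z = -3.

distance = |a·x₀ + b·y₀ + c·z₀ - d| / √(a² + b² + c²)
  = |(-2)·(-13) + 3·10 + (-1)·6 - (-3)| / √((-2)² + 3² + (-1)²)
  = |26 + 30 - 6 + 3| / √(4 + 9 + 1)
  = |53| / √14
  = 53 / 3.742
  ≈ 14.16

14.16


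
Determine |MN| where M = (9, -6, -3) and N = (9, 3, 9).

d = √[(x₂-x₁)² + (y₂-y₁)² + (z₂-z₁)²]
  = √[0² + 9² + 12²]
  = √[0 + 81 + 144]
  = √225
  ≈ 15

15


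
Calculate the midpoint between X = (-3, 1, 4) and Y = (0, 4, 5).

M = ((x₁+x₂)/2, (y₁+y₂)/2, (z₁+z₂)/2)
  = ((-3 + 0)/2, (1 + 4)/2, (4 + 5)/2)
  = (-3/2, 5/2, 9/2)
  = (-1.5, 2.5, 4.5)

(-1.5, 2.5, 4.5)


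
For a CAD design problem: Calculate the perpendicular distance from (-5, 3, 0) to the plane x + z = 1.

distance = |a·x₀ + b·y₀ + c·z₀ - d| / √(a² + b² + c²)
  = |1·(-5) + 0·3 + 1·0 - 1| / √(1² + 0² + 1²)
  = |-5 + 0 + 0 - 1| / √(1 + 0 + 1)
  = |-6| / √2
  = 6 / 1.414
  ≈ 4.243

4.243


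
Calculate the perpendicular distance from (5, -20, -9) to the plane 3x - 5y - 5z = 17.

distance = |a·x₀ + b·y₀ + c·z₀ - d| / √(a² + b² + c²)
  = |3·5 + (-5)·(-20) + (-5)·(-9) - 17| / √(3² + (-5)² + (-5)²)
  = |15 + 100 + 45 - 17| / √(9 + 25 + 25)
  = |143| / √59
  = 143 / 7.681
  ≈ 18.62

18.62


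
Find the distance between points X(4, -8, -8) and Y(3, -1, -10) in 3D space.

d = √[(x₂-x₁)² + (y₂-y₁)² + (z₂-z₁)²]
  = √[(-1)² + 7² + (-2)²]
  = √[1 + 49 + 4]
  = √54
  ≈ 7.348

7.348


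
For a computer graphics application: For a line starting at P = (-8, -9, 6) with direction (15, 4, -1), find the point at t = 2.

P(t) = P + t·d
  = (-8 + 15·2, -9 + 4·2, 6 + (-1)·2)
  = (-8 + 30, -9 + 8, 6 - 2)
  = (22, -1, 4)

(22, -1, 4)


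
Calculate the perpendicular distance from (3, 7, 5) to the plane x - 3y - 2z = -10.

distance = |a·x₀ + b·y₀ + c·z₀ - d| / √(a² + b² + c²)
  = |1·3 + (-3)·7 + (-2)·5 - (-10)| / √(1² + (-3)² + (-2)²)
  = |3 - 21 - 10 + 10| / √(1 + 9 + 4)
  = |-18| / √14
  = 18 / 3.742
  ≈ 4.811

4.811


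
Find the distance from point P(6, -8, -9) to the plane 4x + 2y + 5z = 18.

distance = |a·x₀ + b·y₀ + c·z₀ - d| / √(a² + b² + c²)
  = |4·6 + 2·(-8) + 5·(-9) - 18| / √(4² + 2² + 5²)
  = |24 - 16 - 45 - 18| / √(16 + 4 + 25)
  = |-55| / √45
  = 55 / 6.708
  ≈ 8.199

8.199


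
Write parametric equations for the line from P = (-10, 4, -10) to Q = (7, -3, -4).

Direction vector d = Q - P = (7 + 10, -3 - 4, -4 + 10) = (17, -7, 6)
Parametric form r = P + t·d:
x = -10 + 17t, y = 4 - 7t, z = -10 + 6t

x = -10 + 17t, y = 4 - 7t, z = -10 + 6t


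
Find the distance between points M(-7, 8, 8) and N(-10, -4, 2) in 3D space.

d = √[(x₂-x₁)² + (y₂-y₁)² + (z₂-z₁)²]
  = √[(-3)² + (-12)² + (-6)²]
  = √[9 + 144 + 36]
  = √189
  ≈ 13.75

13.75


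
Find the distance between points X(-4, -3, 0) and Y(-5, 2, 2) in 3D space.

d = √[(x₂-x₁)² + (y₂-y₁)² + (z₂-z₁)²]
  = √[(-1)² + 5² + 2²]
  = √[1 + 25 + 4]
  = √30
  ≈ 5.477

5.477


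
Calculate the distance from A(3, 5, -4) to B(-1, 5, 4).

d = √[(x₂-x₁)² + (y₂-y₁)² + (z₂-z₁)²]
  = √[(-4)² + 0² + 8²]
  = √[16 + 0 + 64]
  = √80
  ≈ 8.944

8.944


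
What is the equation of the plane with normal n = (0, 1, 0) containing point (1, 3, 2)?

The plane through P with normal n = (a, b, c) satisfies n·(r - P) = 0,
i.e. ax + by + cz = a·x₀ + b·y₀ + c·z₀.
d = 0·1 + 1·3 + 0·2
  = 0 + 3 + 0
  = 3
Equation: y = 3

y = 3


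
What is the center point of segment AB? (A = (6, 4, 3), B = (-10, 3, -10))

M = ((x₁+x₂)/2, (y₁+y₂)/2, (z₁+z₂)/2)
  = ((6 - 10)/2, (4 + 3)/2, (3 - 10)/2)
  = (-4/2, 7/2, -7/2)
  = (-2, 3.5, -3.5)

(-2, 3.5, -3.5)


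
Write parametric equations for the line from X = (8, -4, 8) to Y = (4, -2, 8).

Direction vector d = Y - X = (4 - 8, -2 + 4, 8 - 8) = (-4, 2, 0)
Parametric form r = X + t·d:
x = 8 - 4t, y = -4 + 2t, z = 8

x = 8 - 4t, y = -4 + 2t, z = 8


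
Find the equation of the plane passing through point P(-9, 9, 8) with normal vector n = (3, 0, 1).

The plane through P with normal n = (a, b, c) satisfies n·(r - P) = 0,
i.e. ax + by + cz = a·x₀ + b·y₀ + c·z₀.
d = 3·(-9) + 0·9 + 1·8
  = -27 + 0 + 8
  = -19
Equation: 3x + z = -19

3x + z = -19


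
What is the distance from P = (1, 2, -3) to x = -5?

distance = |a·x₀ + b·y₀ + c·z₀ - d| / √(a² + b² + c²)
  = |1·1 + 0·2 + 0·(-3) - (-5)| / √(1² + 0² + 0²)
  = |1 + 0 + 0 + 5| / √(1 + 0 + 0)
  = |6| / √1
  = 6 / 1
  ≈ 6

6


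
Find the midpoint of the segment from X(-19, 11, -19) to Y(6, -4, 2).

M = ((x₁+x₂)/2, (y₁+y₂)/2, (z₁+z₂)/2)
  = ((-19 + 6)/2, (11 - 4)/2, (-19 + 2)/2)
  = (-13/2, 7/2, -17/2)
  = (-6.5, 3.5, -8.5)

(-6.5, 3.5, -8.5)


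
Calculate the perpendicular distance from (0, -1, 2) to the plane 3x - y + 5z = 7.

distance = |a·x₀ + b·y₀ + c·z₀ - d| / √(a² + b² + c²)
  = |3·0 + (-1)·(-1) + 5·2 - 7| / √(3² + (-1)² + 5²)
  = |0 + 1 + 10 - 7| / √(9 + 1 + 25)
  = |4| / √35
  = 4 / 5.916
  ≈ 0.6761

0.6761


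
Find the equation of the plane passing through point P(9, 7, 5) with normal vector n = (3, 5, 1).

The plane through P with normal n = (a, b, c) satisfies n·(r - P) = 0,
i.e. ax + by + cz = a·x₀ + b·y₀ + c·z₀.
d = 3·9 + 5·7 + 1·5
  = 27 + 35 + 5
  = 67
Equation: 3x + 5y + z = 67

3x + 5y + z = 67


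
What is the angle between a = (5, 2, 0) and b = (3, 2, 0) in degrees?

a·b = 5·3 + 2·2 + 0·0 = 15 + 4 + 0 = 19
|a| = √(5² + 2² + 0²) = √29 ≈ 5.385
|b| = √(3² + 2² + 0²) = √13 ≈ 3.606
cos θ = (a·b)/(|a||b|) = 19/(5.385·3.606) ≈ 0.9785
θ = arccos(0.9785) ≈ 11.89°

11.89°


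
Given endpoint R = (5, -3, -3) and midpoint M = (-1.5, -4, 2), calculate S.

S = 2M - R
  = (2·(-1.5) - 5, 2·(-4) - (-3), 2·2 - (-3))
  = (-3 - 5, -8 + 3, 4 + 3)
  = (-8, -5, 7)

(-8, -5, 7)


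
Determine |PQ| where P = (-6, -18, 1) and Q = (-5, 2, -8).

d = √[(x₂-x₁)² + (y₂-y₁)² + (z₂-z₁)²]
  = √[1² + 20² + (-9)²]
  = √[1 + 400 + 81]
  = √482
  ≈ 21.95

21.95


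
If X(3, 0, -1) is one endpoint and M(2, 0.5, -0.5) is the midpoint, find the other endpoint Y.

Y = 2M - X
  = (2·2 - 3, 2·0.5 - 0, 2·(-0.5) - (-1))
  = (4 - 3, 1 + 0, -1 + 1)
  = (1, 1, 0)

(1, 1, 0)


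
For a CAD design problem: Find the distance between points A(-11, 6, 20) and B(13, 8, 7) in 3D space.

d = √[(x₂-x₁)² + (y₂-y₁)² + (z₂-z₁)²]
  = √[24² + 2² + (-13)²]
  = √[576 + 4 + 169]
  = √749
  ≈ 27.37

27.37


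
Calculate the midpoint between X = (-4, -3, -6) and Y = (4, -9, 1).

M = ((x₁+x₂)/2, (y₁+y₂)/2, (z₁+z₂)/2)
  = ((-4 + 4)/2, (-3 - 9)/2, (-6 + 1)/2)
  = (0/2, -12/2, -5/2)
  = (0, -6, -2.5)

(0, -6, -2.5)


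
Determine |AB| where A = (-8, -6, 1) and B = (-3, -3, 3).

d = √[(x₂-x₁)² + (y₂-y₁)² + (z₂-z₁)²]
  = √[5² + 3² + 2²]
  = √[25 + 9 + 4]
  = √38
  ≈ 6.164

6.164


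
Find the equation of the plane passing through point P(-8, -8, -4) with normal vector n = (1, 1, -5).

The plane through P with normal n = (a, b, c) satisfies n·(r - P) = 0,
i.e. ax + by + cz = a·x₀ + b·y₀ + c·z₀.
d = 1·(-8) + 1·(-8) + (-5)·(-4)
  = -8 - 8 + 20
  = 4
Equation: x + y - 5z = 4

x + y - 5z = 4


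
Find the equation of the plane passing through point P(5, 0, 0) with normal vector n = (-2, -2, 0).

The plane through P with normal n = (a, b, c) satisfies n·(r - P) = 0,
i.e. ax + by + cz = a·x₀ + b·y₀ + c·z₀.
d = (-2)·5 + (-2)·0 + 0·0
  = -10 + 0 + 0
  = -10
Equation: -2x - 2y = -10

-2x - 2y = -10


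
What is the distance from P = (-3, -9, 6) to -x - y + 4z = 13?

distance = |a·x₀ + b·y₀ + c·z₀ - d| / √(a² + b² + c²)
  = |(-1)·(-3) + (-1)·(-9) + 4·6 - 13| / √((-1)² + (-1)² + 4²)
  = |3 + 9 + 24 - 13| / √(1 + 1 + 16)
  = |23| / √18
  = 23 / 4.243
  ≈ 5.421

5.421


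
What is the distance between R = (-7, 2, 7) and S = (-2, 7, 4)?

d = √[(x₂-x₁)² + (y₂-y₁)² + (z₂-z₁)²]
  = √[5² + 5² + (-3)²]
  = √[25 + 25 + 9]
  = √59
  ≈ 7.681

7.681


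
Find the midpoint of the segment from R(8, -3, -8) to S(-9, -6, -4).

M = ((x₁+x₂)/2, (y₁+y₂)/2, (z₁+z₂)/2)
  = ((8 - 9)/2, (-3 - 6)/2, (-8 - 4)/2)
  = (-1/2, -9/2, -12/2)
  = (-0.5, -4.5, -6)

(-0.5, -4.5, -6)


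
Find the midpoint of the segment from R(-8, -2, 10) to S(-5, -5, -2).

M = ((x₁+x₂)/2, (y₁+y₂)/2, (z₁+z₂)/2)
  = ((-8 - 5)/2, (-2 - 5)/2, (10 - 2)/2)
  = (-13/2, -7/2, 8/2)
  = (-6.5, -3.5, 4)

(-6.5, -3.5, 4)


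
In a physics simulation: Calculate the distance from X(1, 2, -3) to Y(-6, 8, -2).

d = √[(x₂-x₁)² + (y₂-y₁)² + (z₂-z₁)²]
  = √[(-7)² + 6² + 1²]
  = √[49 + 36 + 1]
  = √86
  ≈ 9.274

9.274


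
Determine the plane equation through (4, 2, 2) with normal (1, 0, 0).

The plane through P with normal n = (a, b, c) satisfies n·(r - P) = 0,
i.e. ax + by + cz = a·x₀ + b·y₀ + c·z₀.
d = 1·4 + 0·2 + 0·2
  = 4 + 0 + 0
  = 4
Equation: x = 4

x = 4


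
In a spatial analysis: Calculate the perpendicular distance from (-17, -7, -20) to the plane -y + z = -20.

distance = |a·x₀ + b·y₀ + c·z₀ - d| / √(a² + b² + c²)
  = |0·(-17) + (-1)·(-7) + 1·(-20) - (-20)| / √(0² + (-1)² + 1²)
  = |0 + 7 - 20 + 20| / √(0 + 1 + 1)
  = |7| / √2
  = 7 / 1.414
  ≈ 4.95

4.95


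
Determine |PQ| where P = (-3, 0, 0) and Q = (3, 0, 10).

d = √[(x₂-x₁)² + (y₂-y₁)² + (z₂-z₁)²]
  = √[6² + 0² + 10²]
  = √[36 + 0 + 100]
  = √136
  ≈ 11.66

11.66


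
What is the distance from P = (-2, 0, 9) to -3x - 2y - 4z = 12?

distance = |a·x₀ + b·y₀ + c·z₀ - d| / √(a² + b² + c²)
  = |(-3)·(-2) + (-2)·0 + (-4)·9 - 12| / √((-3)² + (-2)² + (-4)²)
  = |6 + 0 - 36 - 12| / √(9 + 4 + 16)
  = |-42| / √29
  = 42 / 5.385
  ≈ 7.799

7.799


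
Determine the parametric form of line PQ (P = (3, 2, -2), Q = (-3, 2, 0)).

Direction vector d = Q - P = (-3 - 3, 2 - 2, 0 + 2) = (-6, 0, 2)
Parametric form r = P + t·d:
x = 3 - 6t, y = 2, z = -2 + 2t

x = 3 - 6t, y = 2, z = -2 + 2t


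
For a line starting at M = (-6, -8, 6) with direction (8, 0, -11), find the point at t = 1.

P(t) = M + t·d
  = (-6 + 8·1, -8 + 0·1, 6 + (-11)·1)
  = (-6 + 8, -8 + 0, 6 - 11)
  = (2, -8, -5)

(2, -8, -5)


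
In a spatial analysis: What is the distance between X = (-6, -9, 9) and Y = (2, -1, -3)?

d = √[(x₂-x₁)² + (y₂-y₁)² + (z₂-z₁)²]
  = √[8² + 8² + (-12)²]
  = √[64 + 64 + 144]
  = √272
  ≈ 16.49

16.49


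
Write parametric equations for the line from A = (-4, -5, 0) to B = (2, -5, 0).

Direction vector d = B - A = (2 + 4, -5 + 5, 0 + 0) = (6, 0, 0)
Parametric form r = A + t·d:
x = -4 + 6t, y = -5, z = 0

x = -4 + 6t, y = -5, z = 0


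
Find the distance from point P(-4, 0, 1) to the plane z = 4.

distance = |a·x₀ + b·y₀ + c·z₀ - d| / √(a² + b² + c²)
  = |0·(-4) + 0·0 + 1·1 - 4| / √(0² + 0² + 1²)
  = |0 + 0 + 1 - 4| / √(0 + 0 + 1)
  = |-3| / √1
  = 3 / 1
  ≈ 3

3


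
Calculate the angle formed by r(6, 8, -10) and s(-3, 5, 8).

r·s = 6·(-3) + 8·5 + (-10)·8 = -18 + 40 - 80 = -58
|r| = √(6² + 8² + (-10)²) = √200 ≈ 14.14
|s| = √((-3)² + 5² + 8²) = √98 ≈ 9.899
cos θ = (r·s)/(|r||s|) = -58/(14.14·9.899) ≈ -0.4143
θ = arccos(-0.4143) ≈ 114.5°

114.5°


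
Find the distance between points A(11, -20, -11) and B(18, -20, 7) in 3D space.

d = √[(x₂-x₁)² + (y₂-y₁)² + (z₂-z₁)²]
  = √[7² + 0² + 18²]
  = √[49 + 0 + 324]
  = √373
  ≈ 19.31

19.31


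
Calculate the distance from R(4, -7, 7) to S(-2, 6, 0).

d = √[(x₂-x₁)² + (y₂-y₁)² + (z₂-z₁)²]
  = √[(-6)² + 13² + (-7)²]
  = √[36 + 169 + 49]
  = √254
  ≈ 15.94

15.94


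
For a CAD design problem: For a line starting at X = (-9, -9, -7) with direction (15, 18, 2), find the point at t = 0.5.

P(t) = X + t·d
  = (-9 + 15·0.5, -9 + 18·0.5, -7 + 2·0.5)
  = (-9 + 7.5, -9 + 9, -7 + 1)
  = (-1.5, 0, -6)

(-1.5, 0, -6)


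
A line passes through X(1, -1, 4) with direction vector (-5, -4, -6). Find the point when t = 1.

P(t) = X + t·d
  = (1 + (-5)·1, -1 + (-4)·1, 4 + (-6)·1)
  = (1 - 5, -1 - 4, 4 - 6)
  = (-4, -5, -2)

(-4, -5, -2)


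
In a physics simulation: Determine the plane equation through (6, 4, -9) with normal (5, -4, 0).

The plane through P with normal n = (a, b, c) satisfies n·(r - P) = 0,
i.e. ax + by + cz = a·x₀ + b·y₀ + c·z₀.
d = 5·6 + (-4)·4 + 0·(-9)
  = 30 - 16 + 0
  = 14
Equation: 5x - 4y = 14

5x - 4y = 14


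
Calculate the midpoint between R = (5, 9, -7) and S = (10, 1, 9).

M = ((x₁+x₂)/2, (y₁+y₂)/2, (z₁+z₂)/2)
  = ((5 + 10)/2, (9 + 1)/2, (-7 + 9)/2)
  = (15/2, 10/2, 2/2)
  = (7.5, 5, 1)

(7.5, 5, 1)


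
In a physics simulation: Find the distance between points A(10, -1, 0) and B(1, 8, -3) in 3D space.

d = √[(x₂-x₁)² + (y₂-y₁)² + (z₂-z₁)²]
  = √[(-9)² + 9² + (-3)²]
  = √[81 + 81 + 9]
  = √171
  ≈ 13.08

13.08


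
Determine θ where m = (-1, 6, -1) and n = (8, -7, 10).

m·n = (-1)·8 + 6·(-7) + (-1)·10 = -8 - 42 - 10 = -60
|m| = √((-1)² + 6² + (-1)²) = √38 ≈ 6.164
|n| = √(8² + (-7)² + 10²) = √213 ≈ 14.59
cos θ = (m·n)/(|m||n|) = -60/(6.164·14.59) ≈ -0.6669
θ = arccos(-0.6669) ≈ 131.8°

131.8°


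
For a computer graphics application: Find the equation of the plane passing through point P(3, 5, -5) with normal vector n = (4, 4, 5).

The plane through P with normal n = (a, b, c) satisfies n·(r - P) = 0,
i.e. ax + by + cz = a·x₀ + b·y₀ + c·z₀.
d = 4·3 + 4·5 + 5·(-5)
  = 12 + 20 - 25
  = 7
Equation: 4x + 4y + 5z = 7

4x + 4y + 5z = 7


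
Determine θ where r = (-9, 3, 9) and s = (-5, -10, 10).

r·s = (-9)·(-5) + 3·(-10) + 9·10 = 45 - 30 + 90 = 105
|r| = √((-9)² + 3² + 9²) = √171 ≈ 13.08
|s| = √((-5)² + (-10)² + 10²) = √225 ≈ 15
cos θ = (r·s)/(|r||s|) = 105/(13.08·15) ≈ 0.5353
θ = arccos(0.5353) ≈ 57.64°

57.64°


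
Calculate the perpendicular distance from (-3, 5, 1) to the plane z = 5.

distance = |a·x₀ + b·y₀ + c·z₀ - d| / √(a² + b² + c²)
  = |0·(-3) + 0·5 + 1·1 - 5| / √(0² + 0² + 1²)
  = |0 + 0 + 1 - 5| / √(0 + 0 + 1)
  = |-4| / √1
  = 4 / 1
  ≈ 4

4


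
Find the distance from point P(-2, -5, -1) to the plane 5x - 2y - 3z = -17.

distance = |a·x₀ + b·y₀ + c·z₀ - d| / √(a² + b² + c²)
  = |5·(-2) + (-2)·(-5) + (-3)·(-1) - (-17)| / √(5² + (-2)² + (-3)²)
  = |-10 + 10 + 3 + 17| / √(25 + 4 + 9)
  = |20| / √38
  = 20 / 6.164
  ≈ 3.244

3.244


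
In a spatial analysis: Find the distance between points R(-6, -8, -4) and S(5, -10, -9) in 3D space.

d = √[(x₂-x₁)² + (y₂-y₁)² + (z₂-z₁)²]
  = √[11² + (-2)² + (-5)²]
  = √[121 + 4 + 25]
  = √150
  ≈ 12.25

12.25


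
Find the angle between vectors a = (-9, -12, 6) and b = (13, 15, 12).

a·b = (-9)·13 + (-12)·15 + 6·12 = -117 - 180 + 72 = -225
|a| = √((-9)² + (-12)² + 6²) = √261 ≈ 16.16
|b| = √(13² + 15² + 12²) = √538 ≈ 23.19
cos θ = (a·b)/(|a||b|) = -225/(16.16·23.19) ≈ -0.6004
θ = arccos(-0.6004) ≈ 126.9°

126.9°


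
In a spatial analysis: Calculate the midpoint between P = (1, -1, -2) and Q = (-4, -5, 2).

M = ((x₁+x₂)/2, (y₁+y₂)/2, (z₁+z₂)/2)
  = ((1 - 4)/2, (-1 - 5)/2, (-2 + 2)/2)
  = (-3/2, -6/2, 0/2)
  = (-1.5, -3, 0)

(-1.5, -3, 0)


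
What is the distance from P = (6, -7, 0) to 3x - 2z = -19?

distance = |a·x₀ + b·y₀ + c·z₀ - d| / √(a² + b² + c²)
  = |3·6 + 0·(-7) + (-2)·0 - (-19)| / √(3² + 0² + (-2)²)
  = |18 + 0 + 0 + 19| / √(9 + 0 + 4)
  = |37| / √13
  = 37 / 3.606
  ≈ 10.26

10.26


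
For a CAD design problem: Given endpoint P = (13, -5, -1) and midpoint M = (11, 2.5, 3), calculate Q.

Q = 2M - P
  = (2·11 - 13, 2·2.5 - (-5), 2·3 - (-1))
  = (22 - 13, 5 + 5, 6 + 1)
  = (9, 10, 7)

(9, 10, 7)


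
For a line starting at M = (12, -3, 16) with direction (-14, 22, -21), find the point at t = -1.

P(t) = M + t·d
  = (12 + (-14)·(-1), -3 + 22·(-1), 16 + (-21)·(-1))
  = (12 + 14, -3 - 22, 16 + 21)
  = (26, -25, 37)

(26, -25, 37)


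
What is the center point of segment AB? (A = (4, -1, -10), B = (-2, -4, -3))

M = ((x₁+x₂)/2, (y₁+y₂)/2, (z₁+z₂)/2)
  = ((4 - 2)/2, (-1 - 4)/2, (-10 - 3)/2)
  = (2/2, -5/2, -13/2)
  = (1, -2.5, -6.5)

(1, -2.5, -6.5)


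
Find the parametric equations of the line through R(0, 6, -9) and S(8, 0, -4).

Direction vector d = S - R = (8 + 0, 0 - 6, -4 + 9) = (8, -6, 5)
Parametric form r = R + t·d:
x = 0 + 8t, y = 6 - 6t, z = -9 + 5t

x = 0 + 8t, y = 6 - 6t, z = -9 + 5t


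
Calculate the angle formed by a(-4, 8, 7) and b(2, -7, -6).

a·b = (-4)·2 + 8·(-7) + 7·(-6) = -8 - 56 - 42 = -106
|a| = √((-4)² + 8² + 7²) = √129 ≈ 11.36
|b| = √(2² + (-7)² + (-6)²) = √89 ≈ 9.434
cos θ = (a·b)/(|a||b|) = -106/(11.36·9.434) ≈ -0.9893
θ = arccos(-0.9893) ≈ 171.6°

171.6°


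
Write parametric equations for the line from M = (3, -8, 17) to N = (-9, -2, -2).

Direction vector d = N - M = (-9 - 3, -2 + 8, -2 - 17) = (-12, 6, -19)
Parametric form r = M + t·d:
x = 3 - 12t, y = -8 + 6t, z = 17 - 19t

x = 3 - 12t, y = -8 + 6t, z = 17 - 19t


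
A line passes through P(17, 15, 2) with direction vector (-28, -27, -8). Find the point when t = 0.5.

P(t) = P + t·d
  = (17 + (-28)·0.5, 15 + (-27)·0.5, 2 + (-8)·0.5)
  = (17 - 14, 15 - 13.5, 2 - 4)
  = (3, 1.5, -2)

(3, 1.5, -2)


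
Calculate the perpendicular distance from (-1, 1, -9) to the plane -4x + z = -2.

distance = |a·x₀ + b·y₀ + c·z₀ - d| / √(a² + b² + c²)
  = |(-4)·(-1) + 0·1 + 1·(-9) - (-2)| / √((-4)² + 0² + 1²)
  = |4 + 0 - 9 + 2| / √(16 + 0 + 1)
  = |-3| / √17
  = 3 / 4.123
  ≈ 0.7276

0.7276


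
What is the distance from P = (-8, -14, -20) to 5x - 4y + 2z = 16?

distance = |a·x₀ + b·y₀ + c·z₀ - d| / √(a² + b² + c²)
  = |5·(-8) + (-4)·(-14) + 2·(-20) - 16| / √(5² + (-4)² + 2²)
  = |-40 + 56 - 40 - 16| / √(25 + 16 + 4)
  = |-40| / √45
  = 40 / 6.708
  ≈ 5.963

5.963


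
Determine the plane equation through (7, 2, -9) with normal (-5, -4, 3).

The plane through P with normal n = (a, b, c) satisfies n·(r - P) = 0,
i.e. ax + by + cz = a·x₀ + b·y₀ + c·z₀.
d = (-5)·7 + (-4)·2 + 3·(-9)
  = -35 - 8 - 27
  = -70
Equation: -5x - 4y + 3z = -70

-5x - 4y + 3z = -70


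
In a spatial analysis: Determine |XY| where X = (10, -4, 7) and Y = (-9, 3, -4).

d = √[(x₂-x₁)² + (y₂-y₁)² + (z₂-z₁)²]
  = √[(-19)² + 7² + (-11)²]
  = √[361 + 49 + 121]
  = √531
  ≈ 23.04

23.04


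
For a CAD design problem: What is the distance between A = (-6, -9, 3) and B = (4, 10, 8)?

d = √[(x₂-x₁)² + (y₂-y₁)² + (z₂-z₁)²]
  = √[10² + 19² + 5²]
  = √[100 + 361 + 25]
  = √486
  ≈ 22.05

22.05


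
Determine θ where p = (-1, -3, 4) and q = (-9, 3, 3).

p·q = (-1)·(-9) + (-3)·3 + 4·3 = 9 - 9 + 12 = 12
|p| = √((-1)² + (-3)² + 4²) = √26 ≈ 5.099
|q| = √((-9)² + 3² + 3²) = √99 ≈ 9.95
cos θ = (p·q)/(|p||q|) = 12/(5.099·9.95) ≈ 0.2365
θ = arccos(0.2365) ≈ 76.32°

76.32°


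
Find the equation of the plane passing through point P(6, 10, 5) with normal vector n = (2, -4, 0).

The plane through P with normal n = (a, b, c) satisfies n·(r - P) = 0,
i.e. ax + by + cz = a·x₀ + b·y₀ + c·z₀.
d = 2·6 + (-4)·10 + 0·5
  = 12 - 40 + 0
  = -28
Equation: 2x - 4y = -28

2x - 4y = -28


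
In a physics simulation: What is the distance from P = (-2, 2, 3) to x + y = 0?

distance = |a·x₀ + b·y₀ + c·z₀ - d| / √(a² + b² + c²)
  = |1·(-2) + 1·2 + 0·3 - 0| / √(1² + 1² + 0²)
  = |-2 + 2 + 0 + 0| / √(1 + 1 + 0)
  = |0| / √2
  = 0 / 1.414
  ≈ 0

0


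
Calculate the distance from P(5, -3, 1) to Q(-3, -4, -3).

d = √[(x₂-x₁)² + (y₂-y₁)² + (z₂-z₁)²]
  = √[(-8)² + (-1)² + (-4)²]
  = √[64 + 1 + 16]
  = √81
  ≈ 9

9


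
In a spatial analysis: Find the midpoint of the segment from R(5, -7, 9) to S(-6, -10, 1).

M = ((x₁+x₂)/2, (y₁+y₂)/2, (z₁+z₂)/2)
  = ((5 - 6)/2, (-7 - 10)/2, (9 + 1)/2)
  = (-1/2, -17/2, 10/2)
  = (-0.5, -8.5, 5)

(-0.5, -8.5, 5)


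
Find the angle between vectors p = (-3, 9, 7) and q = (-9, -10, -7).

p·q = (-3)·(-9) + 9·(-10) + 7·(-7) = 27 - 90 - 49 = -112
|p| = √((-3)² + 9² + 7²) = √139 ≈ 11.79
|q| = √((-9)² + (-10)² + (-7)²) = √230 ≈ 15.17
cos θ = (p·q)/(|p||q|) = -112/(11.79·15.17) ≈ -0.6264
θ = arccos(-0.6264) ≈ 128.8°

128.8°


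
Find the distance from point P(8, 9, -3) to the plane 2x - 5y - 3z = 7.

distance = |a·x₀ + b·y₀ + c·z₀ - d| / √(a² + b² + c²)
  = |2·8 + (-5)·9 + (-3)·(-3) - 7| / √(2² + (-5)² + (-3)²)
  = |16 - 45 + 9 - 7| / √(4 + 25 + 9)
  = |-27| / √38
  = 27 / 6.164
  ≈ 4.38

4.38


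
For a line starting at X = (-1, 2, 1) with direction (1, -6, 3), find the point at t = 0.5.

P(t) = X + t·d
  = (-1 + 1·0.5, 2 + (-6)·0.5, 1 + 3·0.5)
  = (-1 + 0.5, 2 - 3, 1 + 1.5)
  = (-0.5, -1, 2.5)

(-0.5, -1, 2.5)


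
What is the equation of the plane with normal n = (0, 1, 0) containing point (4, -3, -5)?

The plane through P with normal n = (a, b, c) satisfies n·(r - P) = 0,
i.e. ax + by + cz = a·x₀ + b·y₀ + c·z₀.
d = 0·4 + 1·(-3) + 0·(-5)
  = 0 - 3 + 0
  = -3
Equation: y = -3

y = -3


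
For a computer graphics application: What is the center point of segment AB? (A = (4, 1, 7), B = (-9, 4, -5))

M = ((x₁+x₂)/2, (y₁+y₂)/2, (z₁+z₂)/2)
  = ((4 - 9)/2, (1 + 4)/2, (7 - 5)/2)
  = (-5/2, 5/2, 2/2)
  = (-2.5, 2.5, 1)

(-2.5, 2.5, 1)


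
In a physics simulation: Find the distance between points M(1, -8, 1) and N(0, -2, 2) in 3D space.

d = √[(x₂-x₁)² + (y₂-y₁)² + (z₂-z₁)²]
  = √[(-1)² + 6² + 1²]
  = √[1 + 36 + 1]
  = √38
  ≈ 6.164

6.164


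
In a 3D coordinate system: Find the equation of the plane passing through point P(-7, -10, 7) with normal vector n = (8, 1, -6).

The plane through P with normal n = (a, b, c) satisfies n·(r - P) = 0,
i.e. ax + by + cz = a·x₀ + b·y₀ + c·z₀.
d = 8·(-7) + 1·(-10) + (-6)·7
  = -56 - 10 - 42
  = -108
Equation: 8x + y - 6z = -108

8x + y - 6z = -108


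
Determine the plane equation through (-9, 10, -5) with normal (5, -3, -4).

The plane through P with normal n = (a, b, c) satisfies n·(r - P) = 0,
i.e. ax + by + cz = a·x₀ + b·y₀ + c·z₀.
d = 5·(-9) + (-3)·10 + (-4)·(-5)
  = -45 - 30 + 20
  = -55
Equation: 5x - 3y - 4z = -55

5x - 3y - 4z = -55


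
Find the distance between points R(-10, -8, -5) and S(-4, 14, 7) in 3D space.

d = √[(x₂-x₁)² + (y₂-y₁)² + (z₂-z₁)²]
  = √[6² + 22² + 12²]
  = √[36 + 484 + 144]
  = √664
  ≈ 25.77

25.77


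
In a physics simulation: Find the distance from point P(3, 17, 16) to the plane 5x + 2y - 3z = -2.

distance = |a·x₀ + b·y₀ + c·z₀ - d| / √(a² + b² + c²)
  = |5·3 + 2·17 + (-3)·16 - (-2)| / √(5² + 2² + (-3)²)
  = |15 + 34 - 48 + 2| / √(25 + 4 + 9)
  = |3| / √38
  = 3 / 6.164
  ≈ 0.4867

0.4867


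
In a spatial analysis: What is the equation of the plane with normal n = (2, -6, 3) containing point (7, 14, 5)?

The plane through P with normal n = (a, b, c) satisfies n·(r - P) = 0,
i.e. ax + by + cz = a·x₀ + b·y₀ + c·z₀.
d = 2·7 + (-6)·14 + 3·5
  = 14 - 84 + 15
  = -55
Equation: 2x - 6y + 3z = -55

2x - 6y + 3z = -55


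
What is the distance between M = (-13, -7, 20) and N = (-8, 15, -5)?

d = √[(x₂-x₁)² + (y₂-y₁)² + (z₂-z₁)²]
  = √[5² + 22² + (-25)²]
  = √[25 + 484 + 625]
  = √1134
  ≈ 33.67

33.67


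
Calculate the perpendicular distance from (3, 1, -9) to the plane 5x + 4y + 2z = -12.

distance = |a·x₀ + b·y₀ + c·z₀ - d| / √(a² + b² + c²)
  = |5·3 + 4·1 + 2·(-9) - (-12)| / √(5² + 4² + 2²)
  = |15 + 4 - 18 + 12| / √(25 + 16 + 4)
  = |13| / √45
  = 13 / 6.708
  ≈ 1.938

1.938


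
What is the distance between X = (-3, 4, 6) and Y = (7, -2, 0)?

d = √[(x₂-x₁)² + (y₂-y₁)² + (z₂-z₁)²]
  = √[10² + (-6)² + (-6)²]
  = √[100 + 36 + 36]
  = √172
  ≈ 13.11

13.11


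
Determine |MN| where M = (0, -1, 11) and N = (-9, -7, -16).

d = √[(x₂-x₁)² + (y₂-y₁)² + (z₂-z₁)²]
  = √[(-9)² + (-6)² + (-27)²]
  = √[81 + 36 + 729]
  = √846
  ≈ 29.09

29.09


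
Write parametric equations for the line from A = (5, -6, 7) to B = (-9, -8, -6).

Direction vector d = B - A = (-9 - 5, -8 + 6, -6 - 7) = (-14, -2, -13)
Parametric form r = A + t·d:
x = 5 - 14t, y = -6 - 2t, z = 7 - 13t

x = 5 - 14t, y = -6 - 2t, z = 7 - 13t


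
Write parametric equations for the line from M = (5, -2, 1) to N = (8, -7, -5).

Direction vector d = N - M = (8 - 5, -7 + 2, -5 - 1) = (3, -5, -6)
Parametric form r = M + t·d:
x = 5 + 3t, y = -2 - 5t, z = 1 - 6t

x = 5 + 3t, y = -2 - 5t, z = 1 - 6t


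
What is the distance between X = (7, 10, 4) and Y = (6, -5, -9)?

d = √[(x₂-x₁)² + (y₂-y₁)² + (z₂-z₁)²]
  = √[(-1)² + (-15)² + (-13)²]
  = √[1 + 225 + 169]
  = √395
  ≈ 19.87

19.87


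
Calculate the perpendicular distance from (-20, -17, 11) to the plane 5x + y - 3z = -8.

distance = |a·x₀ + b·y₀ + c·z₀ - d| / √(a² + b² + c²)
  = |5·(-20) + 1·(-17) + (-3)·11 - (-8)| / √(5² + 1² + (-3)²)
  = |-100 - 17 - 33 + 8| / √(25 + 1 + 9)
  = |-142| / √35
  = 142 / 5.916
  ≈ 24

24


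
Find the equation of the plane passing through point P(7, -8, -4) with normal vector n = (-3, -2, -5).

The plane through P with normal n = (a, b, c) satisfies n·(r - P) = 0,
i.e. ax + by + cz = a·x₀ + b·y₀ + c·z₀.
d = (-3)·7 + (-2)·(-8) + (-5)·(-4)
  = -21 + 16 + 20
  = 15
Equation: -3x - 2y - 5z = 15

-3x - 2y - 5z = 15


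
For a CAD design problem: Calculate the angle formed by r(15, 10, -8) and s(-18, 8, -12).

r·s = 15·(-18) + 10·8 + (-8)·(-12) = -270 + 80 + 96 = -94
|r| = √(15² + 10² + (-8)²) = √389 ≈ 19.72
|s| = √((-18)² + 8² + (-12)²) = √532 ≈ 23.07
cos θ = (r·s)/(|r||s|) = -94/(19.72·23.07) ≈ -0.2066
θ = arccos(-0.2066) ≈ 101.9°

101.9°


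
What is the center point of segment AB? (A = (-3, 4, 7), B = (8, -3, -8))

M = ((x₁+x₂)/2, (y₁+y₂)/2, (z₁+z₂)/2)
  = ((-3 + 8)/2, (4 - 3)/2, (7 - 8)/2)
  = (5/2, 1/2, -1/2)
  = (2.5, 0.5, -0.5)

(2.5, 0.5, -0.5)


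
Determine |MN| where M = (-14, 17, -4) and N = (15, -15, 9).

d = √[(x₂-x₁)² + (y₂-y₁)² + (z₂-z₁)²]
  = √[29² + (-32)² + 13²]
  = √[841 + 1024 + 169]
  = √2034
  ≈ 45.1

45.1


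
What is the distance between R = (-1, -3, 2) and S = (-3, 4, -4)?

d = √[(x₂-x₁)² + (y₂-y₁)² + (z₂-z₁)²]
  = √[(-2)² + 7² + (-6)²]
  = √[4 + 49 + 36]
  = √89
  ≈ 9.434

9.434


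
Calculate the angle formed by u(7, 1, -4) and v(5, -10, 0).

u·v = 7·5 + 1·(-10) + (-4)·0 = 35 - 10 + 0 = 25
|u| = √(7² + 1² + (-4)²) = √66 ≈ 8.124
|v| = √(5² + (-10)² + 0²) = √125 ≈ 11.18
cos θ = (u·v)/(|u||v|) = 25/(8.124·11.18) ≈ 0.2752
θ = arccos(0.2752) ≈ 74.02°

74.02°


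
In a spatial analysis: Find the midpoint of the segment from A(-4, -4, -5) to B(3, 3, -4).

M = ((x₁+x₂)/2, (y₁+y₂)/2, (z₁+z₂)/2)
  = ((-4 + 3)/2, (-4 + 3)/2, (-5 - 4)/2)
  = (-1/2, -1/2, -9/2)
  = (-0.5, -0.5, -4.5)

(-0.5, -0.5, -4.5)


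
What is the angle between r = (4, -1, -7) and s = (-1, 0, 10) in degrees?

r·s = 4·(-1) + (-1)·0 + (-7)·10 = -4 + 0 - 70 = -74
|r| = √(4² + (-1)² + (-7)²) = √66 ≈ 8.124
|s| = √((-1)² + 0² + 10²) = √101 ≈ 10.05
cos θ = (r·s)/(|r||s|) = -74/(8.124·10.05) ≈ -0.9064
θ = arccos(-0.9064) ≈ 155°

155°


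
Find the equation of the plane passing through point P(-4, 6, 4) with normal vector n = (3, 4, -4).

The plane through P with normal n = (a, b, c) satisfies n·(r - P) = 0,
i.e. ax + by + cz = a·x₀ + b·y₀ + c·z₀.
d = 3·(-4) + 4·6 + (-4)·4
  = -12 + 24 - 16
  = -4
Equation: 3x + 4y - 4z = -4

3x + 4y - 4z = -4


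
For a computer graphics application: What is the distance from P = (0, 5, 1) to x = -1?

distance = |a·x₀ + b·y₀ + c·z₀ - d| / √(a² + b² + c²)
  = |1·0 + 0·5 + 0·1 - (-1)| / √(1² + 0² + 0²)
  = |0 + 0 + 0 + 1| / √(1 + 0 + 0)
  = |1| / √1
  = 1 / 1
  ≈ 1

1


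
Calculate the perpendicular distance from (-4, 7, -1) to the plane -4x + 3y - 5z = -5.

distance = |a·x₀ + b·y₀ + c·z₀ - d| / √(a² + b² + c²)
  = |(-4)·(-4) + 3·7 + (-5)·(-1) - (-5)| / √((-4)² + 3² + (-5)²)
  = |16 + 21 + 5 + 5| / √(16 + 9 + 25)
  = |47| / √50
  = 47 / 7.071
  ≈ 6.647

6.647


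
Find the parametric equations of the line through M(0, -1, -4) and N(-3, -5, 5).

Direction vector d = N - M = (-3 + 0, -5 + 1, 5 + 4) = (-3, -4, 9)
Parametric form r = M + t·d:
x = 0 - 3t, y = -1 - 4t, z = -4 + 9t

x = 0 - 3t, y = -1 - 4t, z = -4 + 9t


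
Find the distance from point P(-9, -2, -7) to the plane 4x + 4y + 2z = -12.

distance = |a·x₀ + b·y₀ + c·z₀ - d| / √(a² + b² + c²)
  = |4·(-9) + 4·(-2) + 2·(-7) - (-12)| / √(4² + 4² + 2²)
  = |-36 - 8 - 14 + 12| / √(16 + 16 + 4)
  = |-46| / √36
  = 46 / 6
  ≈ 7.667

7.667


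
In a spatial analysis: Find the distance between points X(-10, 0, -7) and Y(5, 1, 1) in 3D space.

d = √[(x₂-x₁)² + (y₂-y₁)² + (z₂-z₁)²]
  = √[15² + 1² + 8²]
  = √[225 + 1 + 64]
  = √290
  ≈ 17.03

17.03


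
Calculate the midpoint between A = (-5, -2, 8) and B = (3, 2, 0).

M = ((x₁+x₂)/2, (y₁+y₂)/2, (z₁+z₂)/2)
  = ((-5 + 3)/2, (-2 + 2)/2, (8 + 0)/2)
  = (-2/2, 0/2, 8/2)
  = (-1, 0, 4)

(-1, 0, 4)


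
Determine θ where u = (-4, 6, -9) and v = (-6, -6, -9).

u·v = (-4)·(-6) + 6·(-6) + (-9)·(-9) = 24 - 36 + 81 = 69
|u| = √((-4)² + 6² + (-9)²) = √133 ≈ 11.53
|v| = √((-6)² + (-6)² + (-9)²) = √153 ≈ 12.37
cos θ = (u·v)/(|u||v|) = 69/(11.53·12.37) ≈ 0.4837
θ = arccos(0.4837) ≈ 61.07°

61.07°


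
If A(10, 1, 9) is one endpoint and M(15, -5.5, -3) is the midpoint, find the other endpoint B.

B = 2M - A
  = (2·15 - 10, 2·(-5.5) - 1, 2·(-3) - 9)
  = (30 - 10, -11 - 1, -6 - 9)
  = (20, -12, -15)

(20, -12, -15)


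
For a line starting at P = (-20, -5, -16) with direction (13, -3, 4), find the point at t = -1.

P(t) = P + t·d
  = (-20 + 13·(-1), -5 + (-3)·(-1), -16 + 4·(-1))
  = (-20 - 13, -5 + 3, -16 - 4)
  = (-33, -2, -20)

(-33, -2, -20)


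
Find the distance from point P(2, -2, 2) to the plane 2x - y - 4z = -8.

distance = |a·x₀ + b·y₀ + c·z₀ - d| / √(a² + b² + c²)
  = |2·2 + (-1)·(-2) + (-4)·2 - (-8)| / √(2² + (-1)² + (-4)²)
  = |4 + 2 - 8 + 8| / √(4 + 1 + 16)
  = |6| / √21
  = 6 / 4.583
  ≈ 1.309

1.309


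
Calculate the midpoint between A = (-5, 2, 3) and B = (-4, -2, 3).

M = ((x₁+x₂)/2, (y₁+y₂)/2, (z₁+z₂)/2)
  = ((-5 - 4)/2, (2 - 2)/2, (3 + 3)/2)
  = (-9/2, 0/2, 6/2)
  = (-4.5, 0, 3)

(-4.5, 0, 3)


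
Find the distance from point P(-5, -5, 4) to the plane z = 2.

distance = |a·x₀ + b·y₀ + c·z₀ - d| / √(a² + b² + c²)
  = |0·(-5) + 0·(-5) + 1·4 - 2| / √(0² + 0² + 1²)
  = |0 + 0 + 4 - 2| / √(0 + 0 + 1)
  = |2| / √1
  = 2 / 1
  ≈ 2

2


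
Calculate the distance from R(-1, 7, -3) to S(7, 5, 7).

d = √[(x₂-x₁)² + (y₂-y₁)² + (z₂-z₁)²]
  = √[8² + (-2)² + 10²]
  = √[64 + 4 + 100]
  = √168
  ≈ 12.96

12.96


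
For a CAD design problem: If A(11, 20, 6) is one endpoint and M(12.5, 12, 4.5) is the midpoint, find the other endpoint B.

B = 2M - A
  = (2·12.5 - 11, 2·12 - 20, 2·4.5 - 6)
  = (25 - 11, 24 - 20, 9 - 6)
  = (14, 4, 3)

(14, 4, 3)


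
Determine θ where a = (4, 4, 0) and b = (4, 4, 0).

a·b = 4·4 + 4·4 + 0·0 = 16 + 16 + 0 = 32
|a| = √(4² + 4² + 0²) = √32 ≈ 5.657
|b| = √(4² + 4² + 0²) = √32 ≈ 5.657
cos θ = (a·b)/(|a||b|) = 32/(5.657·5.657) ≈ 1
θ = arccos(1) ≈ 0°

0°


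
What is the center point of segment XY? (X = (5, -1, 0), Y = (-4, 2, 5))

M = ((x₁+x₂)/2, (y₁+y₂)/2, (z₁+z₂)/2)
  = ((5 - 4)/2, (-1 + 2)/2, (0 + 5)/2)
  = (1/2, 1/2, 5/2)
  = (0.5, 0.5, 2.5)

(0.5, 0.5, 2.5)


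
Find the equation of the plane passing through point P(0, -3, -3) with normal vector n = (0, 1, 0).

The plane through P with normal n = (a, b, c) satisfies n·(r - P) = 0,
i.e. ax + by + cz = a·x₀ + b·y₀ + c·z₀.
d = 0·0 + 1·(-3) + 0·(-3)
  = 0 - 3 + 0
  = -3
Equation: y = -3

y = -3


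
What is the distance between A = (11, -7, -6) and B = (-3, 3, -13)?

d = √[(x₂-x₁)² + (y₂-y₁)² + (z₂-z₁)²]
  = √[(-14)² + 10² + (-7)²]
  = √[196 + 100 + 49]
  = √345
  ≈ 18.57

18.57


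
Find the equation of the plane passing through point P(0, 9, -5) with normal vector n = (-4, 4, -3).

The plane through P with normal n = (a, b, c) satisfies n·(r - P) = 0,
i.e. ax + by + cz = a·x₀ + b·y₀ + c·z₀.
d = (-4)·0 + 4·9 + (-3)·(-5)
  = 0 + 36 + 15
  = 51
Equation: -4x + 4y - 3z = 51

-4x + 4y - 3z = 51


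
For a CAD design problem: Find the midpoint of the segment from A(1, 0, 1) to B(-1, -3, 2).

M = ((x₁+x₂)/2, (y₁+y₂)/2, (z₁+z₂)/2)
  = ((1 - 1)/2, (0 - 3)/2, (1 + 2)/2)
  = (0/2, -3/2, 3/2)
  = (0, -1.5, 1.5)

(0, -1.5, 1.5)


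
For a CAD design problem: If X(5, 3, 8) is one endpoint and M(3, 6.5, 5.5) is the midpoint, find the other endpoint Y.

Y = 2M - X
  = (2·3 - 5, 2·6.5 - 3, 2·5.5 - 8)
  = (6 - 5, 13 - 3, 11 - 8)
  = (1, 10, 3)

(1, 10, 3)


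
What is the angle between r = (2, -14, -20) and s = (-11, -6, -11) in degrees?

r·s = 2·(-11) + (-14)·(-6) + (-20)·(-11) = -22 + 84 + 220 = 282
|r| = √(2² + (-14)² + (-20)²) = √600 ≈ 24.49
|s| = √((-11)² + (-6)² + (-11)²) = √278 ≈ 16.67
cos θ = (r·s)/(|r||s|) = 282/(24.49·16.67) ≈ 0.6905
θ = arccos(0.6905) ≈ 46.33°

46.33°


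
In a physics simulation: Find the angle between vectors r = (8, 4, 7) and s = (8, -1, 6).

r·s = 8·8 + 4·(-1) + 7·6 = 64 - 4 + 42 = 102
|r| = √(8² + 4² + 7²) = √129 ≈ 11.36
|s| = √(8² + (-1)² + 6²) = √101 ≈ 10.05
cos θ = (r·s)/(|r||s|) = 102/(11.36·10.05) ≈ 0.8936
θ = arccos(0.8936) ≈ 26.67°

26.67°


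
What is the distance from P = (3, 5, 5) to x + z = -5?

distance = |a·x₀ + b·y₀ + c·z₀ - d| / √(a² + b² + c²)
  = |1·3 + 0·5 + 1·5 - (-5)| / √(1² + 0² + 1²)
  = |3 + 0 + 5 + 5| / √(1 + 0 + 1)
  = |13| / √2
  = 13 / 1.414
  ≈ 9.192

9.192


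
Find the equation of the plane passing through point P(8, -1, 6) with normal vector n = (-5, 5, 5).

The plane through P with normal n = (a, b, c) satisfies n·(r - P) = 0,
i.e. ax + by + cz = a·x₀ + b·y₀ + c·z₀.
d = (-5)·8 + 5·(-1) + 5·6
  = -40 - 5 + 30
  = -15
Equation: -5x + 5y + 5z = -15

-5x + 5y + 5z = -15


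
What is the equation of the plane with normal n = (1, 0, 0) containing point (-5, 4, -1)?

The plane through P with normal n = (a, b, c) satisfies n·(r - P) = 0,
i.e. ax + by + cz = a·x₀ + b·y₀ + c·z₀.
d = 1·(-5) + 0·4 + 0·(-1)
  = -5 + 0 + 0
  = -5
Equation: x = -5

x = -5


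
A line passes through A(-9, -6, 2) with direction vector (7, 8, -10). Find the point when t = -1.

P(t) = A + t·d
  = (-9 + 7·(-1), -6 + 8·(-1), 2 + (-10)·(-1))
  = (-9 - 7, -6 - 8, 2 + 10)
  = (-16, -14, 12)

(-16, -14, 12)


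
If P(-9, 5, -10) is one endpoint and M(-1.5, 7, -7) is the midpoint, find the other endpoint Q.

Q = 2M - P
  = (2·(-1.5) - (-9), 2·7 - 5, 2·(-7) - (-10))
  = (-3 + 9, 14 - 5, -14 + 10)
  = (6, 9, -4)

(6, 9, -4)


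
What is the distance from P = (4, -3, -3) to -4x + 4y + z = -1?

distance = |a·x₀ + b·y₀ + c·z₀ - d| / √(a² + b² + c²)
  = |(-4)·4 + 4·(-3) + 1·(-3) - (-1)| / √((-4)² + 4² + 1²)
  = |-16 - 12 - 3 + 1| / √(16 + 16 + 1)
  = |-30| / √33
  = 30 / 5.745
  ≈ 5.222

5.222


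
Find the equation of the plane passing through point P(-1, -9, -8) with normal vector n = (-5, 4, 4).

The plane through P with normal n = (a, b, c) satisfies n·(r - P) = 0,
i.e. ax + by + cz = a·x₀ + b·y₀ + c·z₀.
d = (-5)·(-1) + 4·(-9) + 4·(-8)
  = 5 - 36 - 32
  = -63
Equation: -5x + 4y + 4z = -63

-5x + 4y + 4z = -63


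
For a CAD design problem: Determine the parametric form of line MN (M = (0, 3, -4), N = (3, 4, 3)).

Direction vector d = N - M = (3 + 0, 4 - 3, 3 + 4) = (3, 1, 7)
Parametric form r = M + t·d:
x = 0 + 3t, y = 3 + t, z = -4 + 7t

x = 0 + 3t, y = 3 + t, z = -4 + 7t


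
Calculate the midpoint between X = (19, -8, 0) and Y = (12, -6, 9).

M = ((x₁+x₂)/2, (y₁+y₂)/2, (z₁+z₂)/2)
  = ((19 + 12)/2, (-8 - 6)/2, (0 + 9)/2)
  = (31/2, -14/2, 9/2)
  = (15.5, -7, 4.5)

(15.5, -7, 4.5)
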